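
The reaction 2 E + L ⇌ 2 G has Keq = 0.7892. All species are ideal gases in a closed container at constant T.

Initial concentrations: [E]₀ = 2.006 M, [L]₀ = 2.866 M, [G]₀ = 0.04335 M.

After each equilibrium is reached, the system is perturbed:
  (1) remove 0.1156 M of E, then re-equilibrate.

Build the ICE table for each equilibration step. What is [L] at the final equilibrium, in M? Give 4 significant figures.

[L]_eq = 2.331 M

Q₀ = 1.6294e-04 vs Keq = 0.7892 ⇒ Q<K, forward
Step 1:
                   E          L          G
  init         2.006      2.866    0.04335
  Δ           -1.133    -0.5664      1.133
  eq          0.8731        2.3      1.176
  solve Keq expr → x = 0.5664; check Q = 0.7892
Then remove 0.1156 M of E.
Step 2:
                   E          L          G
  init        0.7575        2.3      1.176
  Δ          0.06313    0.03156   -0.06313
  eq          0.8206      2.331      1.113
  solve Keq expr → x = -0.03156; check Q = 0.7892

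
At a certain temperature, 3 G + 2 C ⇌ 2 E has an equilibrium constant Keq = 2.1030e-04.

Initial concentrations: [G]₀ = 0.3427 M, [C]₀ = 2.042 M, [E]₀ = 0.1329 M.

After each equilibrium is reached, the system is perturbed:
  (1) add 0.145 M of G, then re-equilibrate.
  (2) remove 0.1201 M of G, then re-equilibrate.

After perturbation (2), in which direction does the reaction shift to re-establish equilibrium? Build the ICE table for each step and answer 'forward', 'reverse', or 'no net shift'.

Direction: reverse

Q₀ = 0.1052 vs Keq = 2.1030e-04 ⇒ Q>K, reverse
Step 1:
                   G          C          E
  I           0.3427      2.042     0.1329
  C           0.1815      0.121     -0.121
  E           0.5242      2.163     0.0119
  solve Keq expr → x = -0.0605; check Q = 2.1030e-04
Then add 0.145 M of G.
Step 2:
                   G          C          E
  I           0.6692      2.163     0.0119
  C        -0.007415  -0.004944   0.004944
  E           0.6618      2.158    0.01685
  solve Keq expr → x = 0.002472; check Q = 2.1030e-04
Then remove 0.1201 M of G.
Step 3:
                   G          C          E
  I           0.5417      2.158    0.01685
  C         0.006199   0.004132  -0.004132
  E           0.5479      2.162    0.01272
  solve Keq expr → x = -0.002066; check Q = 2.1030e-04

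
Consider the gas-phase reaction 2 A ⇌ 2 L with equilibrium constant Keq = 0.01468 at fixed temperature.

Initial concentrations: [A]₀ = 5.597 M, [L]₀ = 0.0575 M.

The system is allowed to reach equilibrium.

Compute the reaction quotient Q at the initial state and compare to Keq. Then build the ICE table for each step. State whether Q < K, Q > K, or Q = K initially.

Q₀ = 1.0554e-04; Q < K (proceeds forward)

Q₀ = 1.0554e-04 vs Keq = 0.01468 ⇒ Q<K, forward
Step 1:
                    A           L
  init          5.597      0.0575
  Δ           -0.5536      0.5536
  eq            5.043      0.6111
  solve Keq expr → x = 0.2768; check Q = 0.01468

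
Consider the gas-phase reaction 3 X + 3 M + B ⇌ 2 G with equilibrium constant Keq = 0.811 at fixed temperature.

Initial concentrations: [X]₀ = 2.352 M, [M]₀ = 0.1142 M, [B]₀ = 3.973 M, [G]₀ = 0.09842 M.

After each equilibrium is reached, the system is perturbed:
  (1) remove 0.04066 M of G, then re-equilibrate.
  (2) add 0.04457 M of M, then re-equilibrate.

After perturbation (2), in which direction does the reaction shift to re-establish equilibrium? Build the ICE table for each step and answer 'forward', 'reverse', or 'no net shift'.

Direction: forward

Q₀ = 0.1258 vs Keq = 0.811 ⇒ Q<K, forward
Step 1:
                   X          M          B          G
  Initial      2.352     0.1142      3.973    0.09842
  Change    -0.04068   -0.04068   -0.01356    0.02712
  Equil        2.311    0.07352      3.959     0.1255
  solve Keq expr → x = 0.01356; check Q = 0.811
Then remove 0.04066 M of G.
Step 2:
                   X          M          B          G
  Initial      2.311    0.07352      3.959    0.08488
  Change    -0.01279   -0.01279  -0.004265    0.00853
  Equil        2.299    0.06073      3.955    0.09341
  solve Keq expr → x = 0.004265; check Q = 0.811
Then add 0.04457 M of M.
Step 3:
                   X          M          B          G
  Initial      2.299     0.1053      3.955    0.09341
  Change    -0.03399   -0.03399   -0.01133    0.02266
  Equil        2.265    0.07131      3.944     0.1161
  solve Keq expr → x = 0.01133; check Q = 0.811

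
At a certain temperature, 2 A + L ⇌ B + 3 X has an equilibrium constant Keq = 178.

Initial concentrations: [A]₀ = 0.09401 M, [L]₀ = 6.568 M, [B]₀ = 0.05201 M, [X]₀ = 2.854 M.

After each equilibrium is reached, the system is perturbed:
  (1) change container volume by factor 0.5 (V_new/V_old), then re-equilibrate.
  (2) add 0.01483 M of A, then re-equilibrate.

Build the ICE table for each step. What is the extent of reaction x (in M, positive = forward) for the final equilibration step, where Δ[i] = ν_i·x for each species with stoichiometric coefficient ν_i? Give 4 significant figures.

x = 0.005999 M

Q₀ = 20.83 vs Keq = 178 ⇒ Q<K, forward
Step 1:
                   A          L          B          X
  I          0.09401      6.568    0.05201      2.854
  C         -0.05279   -0.02639    0.02639    0.07918
  E          0.04122      6.542     0.0784      2.933
  solve Keq expr → x = 0.02639; check Q = 178
Then change container volume by factor 0.5 (V_new/V_old).
Step 2:
                   A          L          B          X
  I          0.08244      13.08     0.1568      5.866
  C          0.02765    0.01383   -0.01383   -0.04148
  E           0.1101       13.1      0.143      5.825
  solve Keq expr → x = -0.01383; check Q = 178
Then add 0.01483 M of A.
Step 3:
                   A          L          B          X
  I           0.1249       13.1      0.143      5.825
  C           -0.012  -0.005999   0.005999      0.018
  E           0.1129      13.09      0.149      5.843
  solve Keq expr → x = 0.005999; check Q = 178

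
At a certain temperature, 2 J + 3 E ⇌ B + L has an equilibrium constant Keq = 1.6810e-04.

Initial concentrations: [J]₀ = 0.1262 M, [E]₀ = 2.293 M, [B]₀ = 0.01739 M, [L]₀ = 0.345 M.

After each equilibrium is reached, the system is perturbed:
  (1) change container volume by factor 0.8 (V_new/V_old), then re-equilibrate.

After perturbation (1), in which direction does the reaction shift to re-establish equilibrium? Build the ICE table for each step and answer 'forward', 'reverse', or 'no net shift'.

Q₀ = 0.03125 vs Keq = 1.6810e-04 ⇒ Q>K, reverse
Step 1:
                    J           E           B           L
  init         0.1262       2.293     0.01739       0.345
  Δ           0.03444     0.05166    -0.01722    -0.01722
  eq           0.1606       2.345  1.7058e-04      0.3278
  solve Keq expr → x = -0.01722; check Q = 1.6810e-04
Then change container volume by factor 0.8 (V_new/V_old).
Step 2:
                    J           E           B           L
  init         0.2008       2.931  2.1322e-04      0.4097
  Δ       -4.0220e-04 -6.0331e-04  2.0110e-04  2.0110e-04
  eq           0.2004        2.93  4.1433e-04      0.4099
  solve Keq expr → x = 2.0110e-04; check Q = 1.6810e-04

Direction: forward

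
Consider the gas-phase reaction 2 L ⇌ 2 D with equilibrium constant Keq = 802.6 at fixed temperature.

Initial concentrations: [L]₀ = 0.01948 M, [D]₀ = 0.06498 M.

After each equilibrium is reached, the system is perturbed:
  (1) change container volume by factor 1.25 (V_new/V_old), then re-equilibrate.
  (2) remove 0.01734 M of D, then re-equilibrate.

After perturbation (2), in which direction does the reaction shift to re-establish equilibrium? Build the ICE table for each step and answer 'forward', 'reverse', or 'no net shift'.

Q₀ = 11.13 vs Keq = 802.6 ⇒ Q<K, forward
Step 1:
                    L           D
  Initial     0.01948     0.06498
  Change      -0.0166      0.0166
  Equil       0.00288     0.08158
  solve Keq expr → x = 0.0083; check Q = 802.6
Then change container volume by factor 1.25 (V_new/V_old).
Step 2:
                    L           D
  Initial    0.002304     0.06526
  Change            0           0
  Equil      0.002304     0.06526
  solve Keq expr → x = 0; check Q = 802.6
Then remove 0.01734 M of D.
Step 3:
                    L           D
  Initial    0.002304     0.04792
  Change  -5.9120e-04  5.9120e-04
  Equil      0.001713     0.04852
  solve Keq expr → x = 2.9560e-04; check Q = 802.6

Direction: forward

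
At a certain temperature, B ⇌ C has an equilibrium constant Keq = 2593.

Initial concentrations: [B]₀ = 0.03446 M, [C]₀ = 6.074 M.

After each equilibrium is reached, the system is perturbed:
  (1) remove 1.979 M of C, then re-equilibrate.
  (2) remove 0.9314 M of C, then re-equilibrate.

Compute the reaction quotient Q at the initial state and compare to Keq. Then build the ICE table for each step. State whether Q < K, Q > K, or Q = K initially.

Q₀ = 176.3; Q < K (proceeds forward)

Q₀ = 176.3 vs Keq = 2593 ⇒ Q<K, forward
Step 1:
                    B           C
  I           0.03446       6.074
  C          -0.03211     0.03211
  E          0.002355       6.106
  solve Keq expr → x = 0.03211; check Q = 2593
Then remove 1.979 M of C.
Step 2:
                    B           C
  I          0.002355       4.127
  C       -7.6291e-04  7.6291e-04
  E          0.001592       4.128
  solve Keq expr → x = 7.6291e-04; check Q = 2593
Then remove 0.9314 M of C.
Step 3:
                    B           C
  I          0.001592       3.196
  C       -3.5906e-04  3.5906e-04
  E          0.001233       3.197
  solve Keq expr → x = 3.5906e-04; check Q = 2593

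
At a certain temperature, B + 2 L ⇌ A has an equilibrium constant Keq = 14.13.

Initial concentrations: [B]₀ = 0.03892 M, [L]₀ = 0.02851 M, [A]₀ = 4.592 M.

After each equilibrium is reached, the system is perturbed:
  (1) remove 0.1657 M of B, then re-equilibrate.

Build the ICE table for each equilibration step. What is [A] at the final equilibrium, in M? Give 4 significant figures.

Q₀ = 1.4516e+05 vs Keq = 14.13 ⇒ Q>K, reverse
Step 1:
                  B         L         A
  Initial   0.03892   0.02851     4.592
  Change     0.3979    0.7958   -0.3979
  Equil      0.4368    0.8243     4.194
  solve Keq expr → x = -0.3979; check Q = 14.13
Then remove 0.1657 M of B.
Step 2:
                  B         L         A
  Initial    0.2711    0.8243     4.194
  Change    0.05878    0.1176  -0.05878
  Equil      0.3299    0.9419     4.135
  solve Keq expr → x = -0.05878; check Q = 14.13

[A]_eq = 4.135 M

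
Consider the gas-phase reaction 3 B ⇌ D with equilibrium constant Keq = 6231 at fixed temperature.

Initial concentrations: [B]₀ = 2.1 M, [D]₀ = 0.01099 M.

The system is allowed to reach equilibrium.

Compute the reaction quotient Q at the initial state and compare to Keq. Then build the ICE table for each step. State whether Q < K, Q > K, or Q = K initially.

Q₀ = 0.001187; Q < K (proceeds forward)

Q₀ = 0.001187 vs Keq = 6231 ⇒ Q<K, forward
Step 1:
                  B         D
  Initial       2.1   0.01099
  Change     -2.052     0.684
  Equil     0.04814    0.6949
  solve Keq expr → x = 0.684; check Q = 6231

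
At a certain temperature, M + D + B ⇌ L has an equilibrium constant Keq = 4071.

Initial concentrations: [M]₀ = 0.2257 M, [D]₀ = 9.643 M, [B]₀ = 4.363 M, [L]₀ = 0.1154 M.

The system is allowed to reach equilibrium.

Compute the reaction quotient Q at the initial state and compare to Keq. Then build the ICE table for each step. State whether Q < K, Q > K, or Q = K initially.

Q₀ = 0.01215; Q < K (proceeds forward)

Q₀ = 0.01215 vs Keq = 4071 ⇒ Q<K, forward
Step 1:
                  M         D         B         L
  init       0.2257     9.643     4.363    0.1154
  Δ         -0.2257   -0.2257   -0.2257    0.2257
  eq      2.1505e-06     9.417     4.137    0.3411
  solve Keq expr → x = 0.2257; check Q = 4071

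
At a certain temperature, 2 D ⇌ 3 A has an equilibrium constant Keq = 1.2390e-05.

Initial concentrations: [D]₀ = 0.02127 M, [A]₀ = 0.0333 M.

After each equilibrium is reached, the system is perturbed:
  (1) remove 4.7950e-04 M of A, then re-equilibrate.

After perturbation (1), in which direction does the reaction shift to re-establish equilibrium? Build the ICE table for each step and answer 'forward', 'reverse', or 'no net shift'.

Q₀ = 0.08162 vs Keq = 1.2390e-05 ⇒ Q>K, reverse
Step 1:
                   D          A
  Initial    0.02127     0.0333
  Change     0.02035   -0.03052
  Equil      0.04162   0.002779
  solve Keq expr → x = -0.01017; check Q = 1.2390e-05
Then remove 4.7950e-04 M of A.
Step 2:
                   D          A
  Initial    0.04162   0.002299
  Change  -3.1044e-04 4.6566e-04
  Equil      0.04131   0.002765
  solve Keq expr → x = 1.5522e-04; check Q = 1.2390e-05

Direction: forward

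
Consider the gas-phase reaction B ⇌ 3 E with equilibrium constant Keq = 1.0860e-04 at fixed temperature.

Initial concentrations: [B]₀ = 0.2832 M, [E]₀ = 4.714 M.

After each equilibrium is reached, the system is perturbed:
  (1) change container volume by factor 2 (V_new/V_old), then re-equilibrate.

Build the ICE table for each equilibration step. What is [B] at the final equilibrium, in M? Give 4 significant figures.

Q₀ = 369.9 vs Keq = 1.0860e-04 ⇒ Q>K, reverse
Step 1:
                   B          E
  Initial     0.2832      4.714
  Change       1.552     -4.656
  Equil        1.835    0.05841
  solve Keq expr → x = -1.552; check Q = 1.0860e-04
Then change container volume by factor 2 (V_new/V_old).
Step 2:
                   B          E
  Initial     0.9175    0.02921
  Change   -0.005686    0.01706
  Equil       0.9118    0.04626
  solve Keq expr → x = 0.005686; check Q = 1.0860e-04

[B]_eq = 0.9118 M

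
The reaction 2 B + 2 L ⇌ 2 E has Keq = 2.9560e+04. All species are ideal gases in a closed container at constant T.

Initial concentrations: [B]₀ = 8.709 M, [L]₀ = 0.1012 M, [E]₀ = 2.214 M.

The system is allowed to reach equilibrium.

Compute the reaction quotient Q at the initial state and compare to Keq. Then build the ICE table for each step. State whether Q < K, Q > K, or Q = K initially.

Q₀ = 6.31 vs Keq = 2.9560e+04 ⇒ Q<K, forward
Step 1:
                    B           L           E
  I             8.709      0.1012       2.214
  C          -0.09964    -0.09964     0.09964
  E             8.609    0.001563       2.314
  solve Keq expr → x = 0.04982; check Q = 2.9560e+04

Q₀ = 6.31; Q < K (proceeds forward)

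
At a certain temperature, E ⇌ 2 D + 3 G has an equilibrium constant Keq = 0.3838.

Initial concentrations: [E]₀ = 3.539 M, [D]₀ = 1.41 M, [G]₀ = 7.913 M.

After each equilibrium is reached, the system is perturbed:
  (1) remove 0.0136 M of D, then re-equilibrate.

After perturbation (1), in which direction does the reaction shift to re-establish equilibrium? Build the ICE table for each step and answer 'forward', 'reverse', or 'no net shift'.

Direction: forward

Q₀ = 278.3 vs Keq = 0.3838 ⇒ Q>K, reverse
Step 1:
                   E          D          G
  Initial      3.539       1.41      7.913
  Change       0.661     -1.322     -1.983
  Equil          4.2    0.08792       5.93
  solve Keq expr → x = -0.661; check Q = 0.3838
Then remove 0.0136 M of D.
Step 2:
                   E          D          G
  Initial        4.2    0.07432       5.93
  Change   -0.006548     0.0131    0.01964
  Equil        4.193    0.08742       5.95
  solve Keq expr → x = 0.006548; check Q = 0.3838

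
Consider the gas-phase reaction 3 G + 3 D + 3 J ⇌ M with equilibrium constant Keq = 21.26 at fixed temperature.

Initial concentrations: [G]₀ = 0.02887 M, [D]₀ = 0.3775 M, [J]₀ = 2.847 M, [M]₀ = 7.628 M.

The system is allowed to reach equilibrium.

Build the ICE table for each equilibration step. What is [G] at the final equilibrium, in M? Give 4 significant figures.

Q₀ = 2.5536e+05 vs Keq = 21.26 ⇒ Q>K, reverse
Step 1:
                   G          D          J          M
  I          0.02887     0.3775      2.847      7.628
  C           0.3018     0.3018     0.3018    -0.1006
  E           0.3307     0.6793      3.149      7.527
  solve Keq expr → x = -0.1006; check Q = 21.26

[G]_eq = 0.3307 M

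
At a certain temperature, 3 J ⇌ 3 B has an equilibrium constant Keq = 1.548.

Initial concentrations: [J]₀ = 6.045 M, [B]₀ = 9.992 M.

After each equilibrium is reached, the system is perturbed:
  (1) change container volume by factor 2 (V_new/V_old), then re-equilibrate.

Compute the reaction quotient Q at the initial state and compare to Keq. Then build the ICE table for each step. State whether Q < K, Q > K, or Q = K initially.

Q₀ = 4.516; Q > K (proceeds reverse)

Q₀ = 4.516 vs Keq = 1.548 ⇒ Q>K, reverse
Step 1:
                   J          B
  Initial      6.045      9.992
  Change       1.391     -1.391
  Equil        7.436      8.601
  solve Keq expr → x = -0.4635; check Q = 1.548
Then change container volume by factor 2 (V_new/V_old).
Step 2:
                   J          B
  Initial      3.718      4.301
  Change           0          0
  Equil        3.718      4.301
  solve Keq expr → x = 0; check Q = 1.548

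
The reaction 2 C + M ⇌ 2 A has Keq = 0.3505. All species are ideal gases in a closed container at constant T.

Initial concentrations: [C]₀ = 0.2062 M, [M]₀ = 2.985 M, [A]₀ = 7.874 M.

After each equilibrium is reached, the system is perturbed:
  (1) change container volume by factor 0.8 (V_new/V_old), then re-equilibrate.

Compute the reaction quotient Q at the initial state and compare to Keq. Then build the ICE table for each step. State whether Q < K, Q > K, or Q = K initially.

Q₀ = 488.5 vs Keq = 0.3505 ⇒ Q>K, reverse
Step 1:
                  C         M         A
  Initial    0.2062     2.985     7.874
  Change      3.342     1.671    -3.342
  Equil       3.548     4.656     4.532
  solve Keq expr → x = -1.671; check Q = 0.3505
Then change container volume by factor 0.8 (V_new/V_old).
Step 2:
                  C         M         A
  Initial     4.435      5.82     5.665
  Change    -0.2489   -0.1245    0.2489
  Equil       4.186     5.695     5.914
  solve Keq expr → x = 0.1245; check Q = 0.3505

Q₀ = 488.5; Q > K (proceeds reverse)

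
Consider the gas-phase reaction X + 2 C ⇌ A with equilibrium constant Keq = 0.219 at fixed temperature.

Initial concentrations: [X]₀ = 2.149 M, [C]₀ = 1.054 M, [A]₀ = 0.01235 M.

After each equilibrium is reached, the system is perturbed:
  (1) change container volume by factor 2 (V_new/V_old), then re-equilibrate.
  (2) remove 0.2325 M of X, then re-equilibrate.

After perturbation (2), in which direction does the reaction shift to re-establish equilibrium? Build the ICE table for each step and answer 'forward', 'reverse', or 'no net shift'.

Q₀ = 0.005173 vs Keq = 0.219 ⇒ Q<K, forward
Step 1:
                  X         C         A
  Initial     2.149     1.054   0.01235
  Change    -0.1867   -0.3734    0.1867
  Equil       1.962    0.6806    0.1991
  solve Keq expr → x = 0.1867; check Q = 0.219
Then change container volume by factor 2 (V_new/V_old).
Step 2:
                  X         C         A
  Initial    0.9811    0.3403   0.09953
  Change    0.05398     0.108  -0.05398
  Equil       1.035    0.4483   0.04555
  solve Keq expr → x = -0.05398; check Q = 0.219
Then remove 0.2325 M of X.
Step 3:
                  X         C         A
  Initial    0.8026    0.4483   0.04555
  Change   0.007482   0.01496 -0.007482
  Equil      0.8101    0.4632   0.03807
  solve Keq expr → x = -0.007482; check Q = 0.219

Direction: reverse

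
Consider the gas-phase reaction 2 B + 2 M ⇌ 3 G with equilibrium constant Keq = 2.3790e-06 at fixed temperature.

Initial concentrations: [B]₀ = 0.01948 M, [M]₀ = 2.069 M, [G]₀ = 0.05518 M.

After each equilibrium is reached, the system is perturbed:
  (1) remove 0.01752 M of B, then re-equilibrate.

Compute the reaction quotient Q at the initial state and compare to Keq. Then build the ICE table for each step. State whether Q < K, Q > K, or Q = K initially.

Q₀ = 0.1034; Q > K (proceeds reverse)

Q₀ = 0.1034 vs Keq = 2.3790e-06 ⇒ Q>K, reverse
Step 1:
                    B           M           G
  init        0.01948       2.069     0.05518
  Δ           0.03469     0.03469    -0.05204
  eq          0.05417       2.104    0.003138
  solve Keq expr → x = -0.01735; check Q = 2.3790e-06
Then remove 0.01752 M of B.
Step 2:
                    B           M           G
  init        0.03665       2.104    0.003138
  Δ        4.6581e-04  4.6581e-04 -6.9872e-04
  eq          0.03712       2.104    0.002439
  solve Keq expr → x = -2.3291e-04; check Q = 2.3790e-06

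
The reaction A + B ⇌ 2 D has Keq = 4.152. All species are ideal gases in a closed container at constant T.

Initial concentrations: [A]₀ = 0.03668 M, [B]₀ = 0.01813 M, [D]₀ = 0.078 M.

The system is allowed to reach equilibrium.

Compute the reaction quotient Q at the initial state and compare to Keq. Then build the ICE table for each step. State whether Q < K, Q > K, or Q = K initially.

Q₀ = 9.149 vs Keq = 4.152 ⇒ Q>K, reverse
Step 1:
                   A          B          D
  I          0.03668    0.01813      0.078
  C         0.006148   0.006148    -0.0123
  E          0.04283    0.02428     0.0657
  solve Keq expr → x = -0.006148; check Q = 4.152

Q₀ = 9.149; Q > K (proceeds reverse)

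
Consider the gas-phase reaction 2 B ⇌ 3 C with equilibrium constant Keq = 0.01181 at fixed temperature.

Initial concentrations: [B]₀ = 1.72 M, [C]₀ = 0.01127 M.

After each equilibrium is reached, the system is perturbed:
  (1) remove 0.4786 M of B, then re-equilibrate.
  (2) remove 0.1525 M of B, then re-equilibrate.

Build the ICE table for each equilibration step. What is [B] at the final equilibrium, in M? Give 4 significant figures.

[B]_eq = 0.9497 M

Q₀ = 4.8385e-07 vs Keq = 0.01181 ⇒ Q<K, forward
Step 1:
                  B         C
  Initial      1.72   0.01127
  Change    -0.1937    0.2906
  Equil       1.526    0.3019
  solve Keq expr → x = 0.09687; check Q = 0.01181
Then remove 0.4786 M of B.
Step 2:
                  B         C
  Initial     1.048    0.3019
  Change    0.04063  -0.06094
  Equil       1.088    0.2409
  solve Keq expr → x = -0.02031; check Q = 0.01181
Then remove 0.1525 M of B.
Step 3:
                  B         C
  Initial    0.9358    0.2409
  Change    0.01394  -0.02091
  Equil      0.9497      0.22
  solve Keq expr → x = -0.00697; check Q = 0.01181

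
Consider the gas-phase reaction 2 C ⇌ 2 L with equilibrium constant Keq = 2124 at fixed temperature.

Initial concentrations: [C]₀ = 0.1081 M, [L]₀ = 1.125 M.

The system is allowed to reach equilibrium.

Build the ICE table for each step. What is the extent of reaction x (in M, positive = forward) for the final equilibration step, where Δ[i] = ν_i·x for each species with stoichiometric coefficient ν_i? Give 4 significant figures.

x = 0.04096 M

Q₀ = 108.3 vs Keq = 2124 ⇒ Q<K, forward
Step 1:
                    C           L
  I            0.1081       1.125
  C          -0.08191     0.08191
  E           0.02619       1.207
  solve Keq expr → x = 0.04096; check Q = 2124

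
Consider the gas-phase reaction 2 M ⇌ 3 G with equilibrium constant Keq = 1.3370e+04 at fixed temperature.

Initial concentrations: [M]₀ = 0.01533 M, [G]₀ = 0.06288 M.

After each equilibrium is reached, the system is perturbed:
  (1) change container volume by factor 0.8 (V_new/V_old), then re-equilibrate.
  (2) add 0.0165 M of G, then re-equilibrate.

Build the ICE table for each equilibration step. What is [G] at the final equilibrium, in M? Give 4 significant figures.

Q₀ = 1.058 vs Keq = 1.3370e+04 ⇒ Q<K, forward
Step 1:
                  M         G
  init      0.01533   0.06288
  Δ        -0.01511   0.02267
  eq      2.1641e-04   0.08555
  solve Keq expr → x = 0.007557; check Q = 1.3370e+04
Then change container volume by factor 0.8 (V_new/V_old).
Step 2:
                  M         G
  init    2.7051e-04    0.1069
  Δ       3.1727e-05 -4.7591e-05
  eq      3.0223e-04    0.1069
  solve Keq expr → x = -1.5864e-05; check Q = 1.3370e+04
Then add 0.0165 M of G.
Step 3:
                  M         G
  init    3.0223e-04    0.1234
  Δ       7.2123e-05 -1.0818e-04
  eq      3.7436e-04    0.1233
  solve Keq expr → x = -3.6061e-05; check Q = 1.3370e+04

[G]_eq = 0.1233 M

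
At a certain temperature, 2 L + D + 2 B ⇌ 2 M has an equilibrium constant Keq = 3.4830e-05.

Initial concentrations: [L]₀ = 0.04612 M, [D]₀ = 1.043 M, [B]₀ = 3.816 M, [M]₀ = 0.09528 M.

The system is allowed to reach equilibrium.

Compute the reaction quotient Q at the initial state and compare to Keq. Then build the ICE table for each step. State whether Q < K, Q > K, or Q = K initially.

Q₀ = 0.281 vs Keq = 3.4830e-05 ⇒ Q>K, reverse
Step 1:
                  L         D         B         M
  I         0.04612     1.043     3.816   0.09528
  C         0.09196   0.04598   0.09196  -0.09196
  E          0.1381     1.089     3.908  0.003323
  solve Keq expr → x = -0.04598; check Q = 3.4830e-05

Q₀ = 0.281; Q > K (proceeds reverse)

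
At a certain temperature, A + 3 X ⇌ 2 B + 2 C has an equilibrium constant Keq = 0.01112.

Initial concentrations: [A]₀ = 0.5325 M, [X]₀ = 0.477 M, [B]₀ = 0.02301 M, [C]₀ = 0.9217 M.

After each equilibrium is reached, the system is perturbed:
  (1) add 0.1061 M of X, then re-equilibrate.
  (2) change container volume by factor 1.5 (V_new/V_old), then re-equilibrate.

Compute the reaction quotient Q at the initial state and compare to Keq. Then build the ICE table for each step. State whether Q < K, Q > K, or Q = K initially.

Q₀ = 0.007783; Q < K (proceeds forward)

Q₀ = 0.007783 vs Keq = 0.01112 ⇒ Q<K, forward
Step 1:
                  A         X         B         C
  Initial    0.5325     0.477   0.02301    0.9217
  Change  -0.001919 -0.005756  0.003837  0.003837
  Equil      0.5306    0.4712   0.02685    0.9255
  solve Keq expr → x = 0.001919; check Q = 0.01112
Then add 0.1061 M of X.
Step 2:
                  A         X         B         C
  Initial    0.5306    0.5773   0.02685    0.9255
  Change  -0.003998    -0.012  0.007997  0.007997
  Equil      0.5266    0.5653   0.03484    0.9335
  solve Keq expr → x = 0.003998; check Q = 0.01112
Then change container volume by factor 1.5 (V_new/V_old).
Step 3:
                  A         X         B         C
  Initial    0.3511    0.3769   0.02323    0.6224
  Change          0         0         0         0
  Equil      0.3511    0.3769   0.02323    0.6224
  solve Keq expr → x = 0; check Q = 0.01112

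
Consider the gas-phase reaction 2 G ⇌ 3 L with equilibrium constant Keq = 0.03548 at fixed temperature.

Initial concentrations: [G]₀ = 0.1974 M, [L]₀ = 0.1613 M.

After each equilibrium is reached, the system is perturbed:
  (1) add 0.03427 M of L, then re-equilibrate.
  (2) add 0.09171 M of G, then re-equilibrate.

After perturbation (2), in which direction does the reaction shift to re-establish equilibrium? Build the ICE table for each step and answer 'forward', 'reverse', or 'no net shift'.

Q₀ = 0.1077 vs Keq = 0.03548 ⇒ Q>K, reverse
Step 1:
                  G         L
  I          0.1974    0.1613
  C         0.02671  -0.04006
  E          0.2241    0.1212
  solve Keq expr → x = -0.01335; check Q = 0.03548
Then add 0.03427 M of L.
Step 2:
                  G         L
  I          0.2241    0.1555
  C         0.01847   -0.0277
  E          0.2426    0.1278
  solve Keq expr → x = -0.009233; check Q = 0.03548
Then add 0.09171 M of G.
Step 3:
                  G         L
  I          0.3343    0.1278
  C        -0.01675   0.02513
  E          0.3175    0.1529
  solve Keq expr → x = 0.008377; check Q = 0.03548

Direction: forward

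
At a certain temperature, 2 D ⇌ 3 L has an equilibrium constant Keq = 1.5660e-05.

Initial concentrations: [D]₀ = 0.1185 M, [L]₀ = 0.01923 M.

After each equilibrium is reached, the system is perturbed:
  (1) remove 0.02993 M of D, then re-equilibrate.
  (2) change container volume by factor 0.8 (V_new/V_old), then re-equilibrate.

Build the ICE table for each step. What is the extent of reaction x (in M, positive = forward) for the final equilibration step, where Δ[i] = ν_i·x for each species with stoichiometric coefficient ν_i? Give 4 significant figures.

Q₀ = 5.0641e-04 vs Keq = 1.5660e-05 ⇒ Q>K, reverse
Step 1:
                  D         L
  Initial    0.1185   0.01923
  Change   0.008604  -0.01291
  Equil      0.1271  0.006325
  solve Keq expr → x = -0.004302; check Q = 1.5660e-05
Then remove 0.02993 M of D.
Step 2:
                  D         L
  Initial   0.09717  0.006325
  Change  6.7475e-04 -0.001012
  Equil     0.09785  0.005313
  solve Keq expr → x = -3.3738e-04; check Q = 1.5660e-05
Then change container volume by factor 0.8 (V_new/V_old).
Step 3:
                  D         L
  Initial    0.1223  0.006641
  Change  3.1039e-04 -4.6559e-04
  Equil      0.1226  0.006175
  solve Keq expr → x = -1.5520e-04; check Q = 1.5660e-05

x = -1.5520e-04 M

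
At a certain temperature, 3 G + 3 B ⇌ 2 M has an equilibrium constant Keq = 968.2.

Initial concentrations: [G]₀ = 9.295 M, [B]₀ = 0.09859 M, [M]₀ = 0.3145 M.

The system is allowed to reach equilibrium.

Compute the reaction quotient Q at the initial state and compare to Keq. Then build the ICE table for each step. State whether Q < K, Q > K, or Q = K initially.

Q₀ = 0.1285; Q < K (proceeds forward)

Q₀ = 0.1285 vs Keq = 968.2 ⇒ Q<K, forward
Step 1:
                   G          B          M
  I            9.295    0.09859     0.3145
  C         -0.09286   -0.09286    0.06191
  E            9.202   0.005727     0.3764
  solve Keq expr → x = 0.03095; check Q = 968.2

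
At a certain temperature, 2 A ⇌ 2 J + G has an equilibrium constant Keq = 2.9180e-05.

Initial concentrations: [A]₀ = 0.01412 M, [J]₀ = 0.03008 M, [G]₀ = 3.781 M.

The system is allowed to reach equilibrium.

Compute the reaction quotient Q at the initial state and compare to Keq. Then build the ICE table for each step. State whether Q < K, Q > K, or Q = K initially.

Q₀ = 17.16 vs Keq = 2.9180e-05 ⇒ Q>K, reverse
Step 1:
                   A          J          G
  I          0.01412    0.03008      3.781
  C          0.02996   -0.02996   -0.01498
  E          0.04408 1.2269e-04      3.766
  solve Keq expr → x = -0.01498; check Q = 2.9180e-05

Q₀ = 17.16; Q > K (proceeds reverse)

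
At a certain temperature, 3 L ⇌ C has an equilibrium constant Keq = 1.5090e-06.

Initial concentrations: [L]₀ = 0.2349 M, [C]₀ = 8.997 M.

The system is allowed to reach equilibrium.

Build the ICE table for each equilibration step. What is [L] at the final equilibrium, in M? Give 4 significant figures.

Q₀ = 694.1 vs Keq = 1.5090e-06 ⇒ Q>K, reverse
Step 1:
                  L         C
  init       0.2349     8.997
  Δ            26.9    -8.967
  eq          27.14   0.03015
  solve Keq expr → x = -8.967; check Q = 1.5090e-06

[L]_eq = 27.14 M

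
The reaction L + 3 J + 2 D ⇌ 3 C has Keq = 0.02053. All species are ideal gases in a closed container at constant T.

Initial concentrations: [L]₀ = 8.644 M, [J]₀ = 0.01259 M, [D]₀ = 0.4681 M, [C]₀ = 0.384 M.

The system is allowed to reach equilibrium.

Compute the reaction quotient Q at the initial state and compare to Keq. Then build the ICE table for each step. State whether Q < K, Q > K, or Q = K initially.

Q₀ = 1.4980e+04 vs Keq = 0.02053 ⇒ Q>K, reverse
Step 1:
                  L         J         D         C
  I           8.644   0.01259    0.4681     0.384
  C         0.08882    0.2665    0.1776   -0.2665
  E           8.733     0.279    0.6457    0.1175
  solve Keq expr → x = -0.08882; check Q = 0.02053

Q₀ = 1.4980e+04; Q > K (proceeds reverse)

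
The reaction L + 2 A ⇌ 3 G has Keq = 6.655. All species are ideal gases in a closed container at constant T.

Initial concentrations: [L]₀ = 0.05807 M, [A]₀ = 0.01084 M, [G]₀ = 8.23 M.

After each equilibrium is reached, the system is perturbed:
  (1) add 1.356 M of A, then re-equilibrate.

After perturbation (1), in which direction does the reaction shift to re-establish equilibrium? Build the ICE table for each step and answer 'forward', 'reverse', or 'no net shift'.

Q₀ = 8.1694e+07 vs Keq = 6.655 ⇒ Q>K, reverse
Step 1:
                   L          A          G
  init       0.05807    0.01084       8.23
  Δ            1.364      2.727     -4.091
  eq           1.422      2.738      4.139
  solve Keq expr → x = -1.364; check Q = 6.655
Then add 1.356 M of A.
Step 2:
                   L          A          G
  init         1.422      4.094      4.139
  Δ          -0.2109    -0.4217     0.6326
  eq           1.211      3.672      4.772
  solve Keq expr → x = 0.2109; check Q = 6.655

Direction: forward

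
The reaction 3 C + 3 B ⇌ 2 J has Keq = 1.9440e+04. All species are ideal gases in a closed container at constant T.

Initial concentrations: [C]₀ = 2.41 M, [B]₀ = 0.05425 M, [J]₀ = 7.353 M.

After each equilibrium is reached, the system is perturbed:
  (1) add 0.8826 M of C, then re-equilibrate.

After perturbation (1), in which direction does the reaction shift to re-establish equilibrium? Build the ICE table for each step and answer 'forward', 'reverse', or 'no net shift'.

Direction: forward

Q₀ = 2.4192e+04 vs Keq = 1.9440e+04 ⇒ Q>K, reverse
Step 1:
                   C          B          J
  I             2.41    0.05425      7.353
  C         0.003992   0.003992  -0.002661
  E            2.414    0.05824       7.35
  solve Keq expr → x = -0.001331; check Q = 1.9440e+04
Then add 0.8826 M of C.
Step 2:
                   C          B          J
  I            3.297    0.05824       7.35
  C         -0.01535   -0.01535    0.01024
  E            3.281    0.04289      7.361
  solve Keq expr → x = 0.005118; check Q = 1.9440e+04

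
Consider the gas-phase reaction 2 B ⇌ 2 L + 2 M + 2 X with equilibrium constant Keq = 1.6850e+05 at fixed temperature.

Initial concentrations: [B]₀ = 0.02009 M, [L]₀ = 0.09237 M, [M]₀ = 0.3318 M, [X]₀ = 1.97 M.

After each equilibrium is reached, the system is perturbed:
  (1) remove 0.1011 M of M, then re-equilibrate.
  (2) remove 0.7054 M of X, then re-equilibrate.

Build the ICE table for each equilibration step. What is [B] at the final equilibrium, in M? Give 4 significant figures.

[B]_eq = 8.8162e-05 M

Q₀ = 9.032 vs Keq = 1.6850e+05 ⇒ Q<K, forward
Step 1:
                    B           L           M           X
  Initial     0.02009     0.09237      0.3318        1.97
  Change      -0.0199      0.0199      0.0199      0.0199
  Equil    1.9141e-04      0.1123      0.3517        1.99
  solve Keq expr → x = 0.009949; check Q = 1.6850e+05
Then remove 0.1011 M of M.
Step 2:
                    B           L           M           X
  Initial  1.9141e-04      0.1123      0.2506        1.99
  Change  -5.4922e-05  5.4922e-05  5.4922e-05  5.4922e-05
  Equil    1.3649e-04      0.1123      0.2507        1.99
  solve Keq expr → x = 2.7461e-05; check Q = 1.6850e+05
Then remove 0.7054 M of X.
Step 3:
                    B           L           M           X
  Initial  1.3649e-04      0.1123      0.2507       1.285
  Change  -4.8323e-05  4.8323e-05  4.8323e-05  4.8323e-05
  Equil    8.8162e-05      0.1124      0.2507       1.285
  solve Keq expr → x = 2.4162e-05; check Q = 1.6850e+05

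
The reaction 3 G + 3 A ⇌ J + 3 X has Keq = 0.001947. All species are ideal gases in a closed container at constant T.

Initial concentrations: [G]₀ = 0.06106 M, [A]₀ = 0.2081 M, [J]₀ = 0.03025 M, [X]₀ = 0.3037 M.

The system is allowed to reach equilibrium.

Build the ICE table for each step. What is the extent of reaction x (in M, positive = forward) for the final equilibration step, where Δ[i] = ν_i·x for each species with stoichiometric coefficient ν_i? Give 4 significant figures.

x = -0.03023 M

Q₀ = 413 vs Keq = 0.001947 ⇒ Q>K, reverse
Step 1:
                  G         A         J         X
  Initial   0.06106    0.2081   0.03025    0.3037
  Change    0.09069   0.09069  -0.03023  -0.09069
  Equil      0.1518    0.2988 1.8781e-05     0.213
  solve Keq expr → x = -0.03023; check Q = 0.001947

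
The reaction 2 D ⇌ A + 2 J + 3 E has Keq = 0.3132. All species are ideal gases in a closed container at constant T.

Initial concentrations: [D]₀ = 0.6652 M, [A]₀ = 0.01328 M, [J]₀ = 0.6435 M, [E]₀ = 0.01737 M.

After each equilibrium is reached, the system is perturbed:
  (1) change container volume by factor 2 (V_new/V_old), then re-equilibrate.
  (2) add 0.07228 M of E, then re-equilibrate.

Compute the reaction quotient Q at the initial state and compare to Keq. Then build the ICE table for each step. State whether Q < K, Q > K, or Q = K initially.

Q₀ = 6.5131e-08; Q < K (proceeds forward)

Q₀ = 6.5131e-08 vs Keq = 0.3132 ⇒ Q<K, forward
Step 1:
                   D          A          J          E
  Initial     0.6652    0.01328     0.6435    0.01737
  Change     -0.3525     0.1763     0.3525     0.5288
  Equil       0.3127     0.1895      0.996     0.5461
  solve Keq expr → x = 0.1763; check Q = 0.3132
Then change container volume by factor 2 (V_new/V_old).
Step 2:
                   D          A          J          E
  Initial     0.1563    0.09477      0.498     0.2731
  Change    -0.07075    0.03537    0.07075     0.1061
  Equil       0.0856     0.1301     0.5687     0.3792
  solve Keq expr → x = 0.03537; check Q = 0.3132
Then add 0.07228 M of E.
Step 3:
                   D          A          J          E
  Initial     0.0856     0.1301     0.5687     0.4515
  Change     0.01328   -0.00664   -0.01328   -0.01992
  Equil      0.09888     0.1235     0.5555     0.4315
  solve Keq expr → x = -0.00664; check Q = 0.3132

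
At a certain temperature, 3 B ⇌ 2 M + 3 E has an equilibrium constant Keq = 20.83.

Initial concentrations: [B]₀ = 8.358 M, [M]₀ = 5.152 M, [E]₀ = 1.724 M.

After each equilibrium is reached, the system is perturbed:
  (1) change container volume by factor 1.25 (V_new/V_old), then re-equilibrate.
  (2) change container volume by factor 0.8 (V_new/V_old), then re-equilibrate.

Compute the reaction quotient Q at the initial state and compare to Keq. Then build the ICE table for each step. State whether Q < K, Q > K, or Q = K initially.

Q₀ = 0.2329 vs Keq = 20.83 ⇒ Q<K, forward
Step 1:
                    B           M           E
  I             8.358       5.152       1.724
  C            -2.626       1.751       2.626
  E             5.732       6.903        4.35
  solve Keq expr → x = 0.8754; check Q = 20.83
Then change container volume by factor 1.25 (V_new/V_old).
Step 2:
                    B           M           E
  I             4.585       5.522        3.48
  C           -0.2561      0.1707      0.2561
  E             4.329       5.693       3.736
  solve Keq expr → x = 0.08536; check Q = 20.83
Then change container volume by factor 0.8 (V_new/V_old).
Step 3:
                    B           M           E
  I             5.412       7.116        4.67
  C            0.3201     -0.2134     -0.3201
  E             5.732       6.903        4.35
  solve Keq expr → x = -0.1067; check Q = 20.83

Q₀ = 0.2329; Q < K (proceeds forward)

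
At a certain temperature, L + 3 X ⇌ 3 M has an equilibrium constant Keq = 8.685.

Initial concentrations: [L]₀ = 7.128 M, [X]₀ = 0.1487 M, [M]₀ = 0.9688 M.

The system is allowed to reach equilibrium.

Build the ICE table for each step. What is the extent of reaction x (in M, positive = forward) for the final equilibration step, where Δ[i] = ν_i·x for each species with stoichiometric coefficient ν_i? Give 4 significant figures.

x = -0.02552 M

Q₀ = 38.8 vs Keq = 8.685 ⇒ Q>K, reverse
Step 1:
                    L           X           M
  Initial       7.128      0.1487      0.9688
  Change      0.02552     0.07657    -0.07657
  Equil         7.154      0.2253      0.8922
  solve Keq expr → x = -0.02552; check Q = 8.685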